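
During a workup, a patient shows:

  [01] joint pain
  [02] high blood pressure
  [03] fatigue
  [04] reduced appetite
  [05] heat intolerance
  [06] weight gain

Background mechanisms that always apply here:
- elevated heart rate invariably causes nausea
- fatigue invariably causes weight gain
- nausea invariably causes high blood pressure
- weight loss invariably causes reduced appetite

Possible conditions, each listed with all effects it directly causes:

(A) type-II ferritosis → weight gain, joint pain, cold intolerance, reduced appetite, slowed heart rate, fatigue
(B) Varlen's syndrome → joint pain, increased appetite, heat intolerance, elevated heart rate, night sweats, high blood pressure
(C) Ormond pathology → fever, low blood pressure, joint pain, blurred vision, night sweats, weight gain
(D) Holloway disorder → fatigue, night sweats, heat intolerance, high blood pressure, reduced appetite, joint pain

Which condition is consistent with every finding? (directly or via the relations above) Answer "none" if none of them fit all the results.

D

Per-candidate check:
(A) type-II ferritosis — fails on high blood pressure, heat intolerance (predicts cold intolerance, not heat intolerance)
(B) Varlen's syndrome — fails on fatigue, reduced appetite, weight gain (predicts increased appetite, not reduced appetite)
(C) Ormond pathology — joint pain match; high blood pressure miss; fatigue miss; reduced appetite miss; heat intolerance miss; weight gain match
(D) Holloway disorder — accounts for every observation (weight gain by fatigue → weight gain)
(D) alone accounts for all the evidence.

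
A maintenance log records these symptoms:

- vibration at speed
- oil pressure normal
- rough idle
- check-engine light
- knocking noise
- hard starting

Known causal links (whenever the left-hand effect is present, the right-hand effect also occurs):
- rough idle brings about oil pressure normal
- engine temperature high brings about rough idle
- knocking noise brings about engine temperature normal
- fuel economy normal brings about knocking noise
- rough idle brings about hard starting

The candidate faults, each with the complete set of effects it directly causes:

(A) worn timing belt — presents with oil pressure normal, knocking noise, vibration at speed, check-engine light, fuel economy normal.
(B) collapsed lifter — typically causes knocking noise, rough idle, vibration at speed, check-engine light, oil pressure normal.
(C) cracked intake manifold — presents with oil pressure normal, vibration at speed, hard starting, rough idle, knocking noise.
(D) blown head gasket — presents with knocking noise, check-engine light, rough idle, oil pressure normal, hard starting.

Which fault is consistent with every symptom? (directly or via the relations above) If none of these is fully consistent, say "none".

B

Testing each hypothesis:
(A) worn timing belt — does not account for rough idle, hard starting
(B) collapsed lifter — accounts for every observation (hard starting via rough idle → hard starting)
(C) cracked intake manifold — vibration at speed ✓; oil pressure normal ✓; rough idle ✓; check-engine light ✗; knocking noise ✓; hard starting ✓
(D) blown head gasket — vibration at speed ✗; oil pressure normal ✓; rough idle ✓; check-engine light ✓; knocking noise ✓; hard starting ✓
Only (B) is consistent with every observation.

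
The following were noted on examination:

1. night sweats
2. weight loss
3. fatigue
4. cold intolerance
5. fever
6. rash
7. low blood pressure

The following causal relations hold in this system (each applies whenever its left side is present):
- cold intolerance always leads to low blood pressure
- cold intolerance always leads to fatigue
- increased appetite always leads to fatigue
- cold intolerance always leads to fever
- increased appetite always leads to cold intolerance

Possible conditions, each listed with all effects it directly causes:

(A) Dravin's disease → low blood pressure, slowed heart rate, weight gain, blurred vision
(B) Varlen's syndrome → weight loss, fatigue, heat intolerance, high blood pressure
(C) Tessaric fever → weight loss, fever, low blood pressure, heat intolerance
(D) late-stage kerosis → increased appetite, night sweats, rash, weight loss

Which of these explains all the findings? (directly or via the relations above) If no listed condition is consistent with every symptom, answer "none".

D

Testing each hypothesis:
(A) Dravin's disease — fails on night sweats, weight loss, fatigue, cold intolerance, fever, rash (predicts weight gain, not weight loss)
(B) Varlen's syndrome — fails on night sweats, cold intolerance, fever, rash, low blood pressure (predicts heat intolerance, not cold intolerance; predicts high blood pressure, not low blood pressure)
(C) Tessaric fever — fails on night sweats, fatigue, cold intolerance, rash (predicts heat intolerance, not cold intolerance)
(D) late-stage kerosis — night sweats ✓; weight loss ✓; fatigue ✓ (by increased appetite → fatigue); cold intolerance ✓ (by increased appetite → cold intolerance); fever ✓ (by increased appetite → cold intolerance → fever); rash ✓; low blood pressure ✓ (by increased appetite → cold intolerance → low blood pressure)
(D) is the only candidate with no mismatches.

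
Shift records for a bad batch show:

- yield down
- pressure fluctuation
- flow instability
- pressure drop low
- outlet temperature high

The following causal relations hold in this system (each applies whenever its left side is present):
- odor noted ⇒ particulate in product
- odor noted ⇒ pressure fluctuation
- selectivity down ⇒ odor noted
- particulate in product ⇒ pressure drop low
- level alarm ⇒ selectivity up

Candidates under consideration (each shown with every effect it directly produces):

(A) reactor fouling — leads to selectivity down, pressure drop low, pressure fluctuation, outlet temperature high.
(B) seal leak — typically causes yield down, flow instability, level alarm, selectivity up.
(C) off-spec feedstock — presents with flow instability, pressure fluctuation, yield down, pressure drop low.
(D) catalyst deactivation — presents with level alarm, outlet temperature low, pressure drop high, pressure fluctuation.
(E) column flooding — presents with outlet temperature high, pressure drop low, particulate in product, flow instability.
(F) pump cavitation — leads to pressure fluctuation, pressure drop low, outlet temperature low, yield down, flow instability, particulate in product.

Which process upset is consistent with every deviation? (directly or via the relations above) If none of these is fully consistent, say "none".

Testing each hypothesis:
(A) reactor fouling — yield down -; pressure fluctuation +; flow instability -; pressure drop low +; outlet temperature high +
(B) seal leak — does not account for pressure fluctuation, pressure drop low, outlet temperature high
(C) off-spec feedstock — yield down +; pressure fluctuation +; flow instability +; pressure drop low +; outlet temperature high -
(D) catalyst deactivation — fails on yield down, flow instability, pressure drop low, outlet temperature high (predicts pressure drop high, not pressure drop low; predicts outlet temperature low, not outlet temperature high)
(E) column flooding — yield down -; pressure fluctuation -; flow instability +; pressure drop low +; outlet temperature high +
(F) pump cavitation — yield down +; pressure fluctuation +; flow instability +; pressure drop low +; outlet temperature high -
No candidate is consistent with all observations.

none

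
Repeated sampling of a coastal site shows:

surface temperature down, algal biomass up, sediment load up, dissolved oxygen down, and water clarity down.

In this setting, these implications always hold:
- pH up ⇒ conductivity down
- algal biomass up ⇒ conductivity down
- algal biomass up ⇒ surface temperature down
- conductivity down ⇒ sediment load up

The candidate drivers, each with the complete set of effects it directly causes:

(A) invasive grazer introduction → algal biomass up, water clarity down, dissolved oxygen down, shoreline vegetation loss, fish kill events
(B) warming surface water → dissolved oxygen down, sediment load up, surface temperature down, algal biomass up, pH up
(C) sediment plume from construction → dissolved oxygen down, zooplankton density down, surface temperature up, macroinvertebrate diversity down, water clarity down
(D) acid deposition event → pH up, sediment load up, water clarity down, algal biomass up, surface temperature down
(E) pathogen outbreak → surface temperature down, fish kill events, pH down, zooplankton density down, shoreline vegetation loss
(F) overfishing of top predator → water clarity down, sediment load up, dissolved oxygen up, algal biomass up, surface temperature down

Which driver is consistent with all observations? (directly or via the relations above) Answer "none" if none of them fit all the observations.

Testing each hypothesis:
(A) invasive grazer introduction — accounts for every observation (surface temperature down via algal biomass up → surface temperature down)
(B) warming surface water — does not account for water clarity down
(C) sediment plume from construction — surface temperature down ✗; algal biomass up ✗; sediment load up ✗; dissolved oxygen down ✓; water clarity down ✓
(D) acid deposition event — surface temperature down ✓; algal biomass up ✓; sediment load up ✓; dissolved oxygen down ✗; water clarity down ✓
(E) pathogen outbreak — does not account for algal biomass up, sediment load up, dissolved oxygen down, water clarity down
(F) overfishing of top predator — surface temperature down ✓; algal biomass up ✓; sediment load up ✓; dissolved oxygen down ✗; water clarity down ✓
(A) is the only candidate with no mismatches.

A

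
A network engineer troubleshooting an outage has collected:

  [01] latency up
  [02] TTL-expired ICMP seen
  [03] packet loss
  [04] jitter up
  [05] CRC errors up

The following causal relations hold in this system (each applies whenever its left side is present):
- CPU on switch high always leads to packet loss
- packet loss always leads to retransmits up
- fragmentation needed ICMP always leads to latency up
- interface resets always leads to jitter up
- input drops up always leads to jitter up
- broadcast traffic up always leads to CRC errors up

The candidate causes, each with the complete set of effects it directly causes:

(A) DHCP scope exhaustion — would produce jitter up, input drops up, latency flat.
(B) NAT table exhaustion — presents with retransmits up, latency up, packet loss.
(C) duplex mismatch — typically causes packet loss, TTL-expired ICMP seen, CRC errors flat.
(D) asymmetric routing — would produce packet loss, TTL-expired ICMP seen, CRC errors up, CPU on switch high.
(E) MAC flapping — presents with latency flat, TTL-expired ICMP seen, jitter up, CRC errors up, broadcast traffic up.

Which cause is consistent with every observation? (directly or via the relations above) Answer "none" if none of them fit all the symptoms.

none

Checking each candidate against the observations:
(A) DHCP scope exhaustion — latency up NO; TTL-expired ICMP seen NO; packet loss NO; jitter up yes; CRC errors up NO
(B) NAT table exhaustion — does not account for TTL-expired ICMP seen, jitter up, CRC errors up
(C) duplex mismatch — fails on latency up, jitter up, CRC errors up (predicts CRC errors flat, not CRC errors up)
(D) asymmetric routing — does not account for latency up, jitter up
(E) MAC flapping — latency up NO; TTL-expired ICMP seen yes; packet loss NO; jitter up yes; CRC errors up yes
Every candidate fails on at least one observation.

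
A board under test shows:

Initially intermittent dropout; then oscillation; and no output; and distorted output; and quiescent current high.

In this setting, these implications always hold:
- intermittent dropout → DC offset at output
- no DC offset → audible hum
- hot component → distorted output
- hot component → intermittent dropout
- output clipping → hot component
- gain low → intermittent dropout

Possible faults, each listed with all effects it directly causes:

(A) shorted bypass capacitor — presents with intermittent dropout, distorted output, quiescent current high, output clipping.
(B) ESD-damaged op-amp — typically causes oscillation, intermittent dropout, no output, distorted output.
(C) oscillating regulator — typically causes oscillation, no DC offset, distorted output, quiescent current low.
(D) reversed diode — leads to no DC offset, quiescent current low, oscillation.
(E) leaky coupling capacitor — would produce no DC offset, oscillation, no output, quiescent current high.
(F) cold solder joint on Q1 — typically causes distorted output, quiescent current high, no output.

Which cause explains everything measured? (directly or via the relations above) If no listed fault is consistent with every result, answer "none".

Per-candidate check:
(A) shorted bypass capacitor — does not account for oscillation, no output
(B) ESD-damaged op-amp — intermittent dropout +; oscillation +; no output +; distorted output +; quiescent current high -
(C) oscillating regulator — fails on intermittent dropout, no output, quiescent current high (predicts quiescent current low, not quiescent current high)
(D) reversed diode — fails on intermittent dropout, no output, distorted output, quiescent current high (predicts quiescent current low, not quiescent current high)
(E) leaky coupling capacitor — intermittent dropout -; oscillation +; no output +; distorted output -; quiescent current high +
(F) cold solder joint on Q1 — does not account for intermittent dropout, oscillation
None of the listed candidates fits everything.

none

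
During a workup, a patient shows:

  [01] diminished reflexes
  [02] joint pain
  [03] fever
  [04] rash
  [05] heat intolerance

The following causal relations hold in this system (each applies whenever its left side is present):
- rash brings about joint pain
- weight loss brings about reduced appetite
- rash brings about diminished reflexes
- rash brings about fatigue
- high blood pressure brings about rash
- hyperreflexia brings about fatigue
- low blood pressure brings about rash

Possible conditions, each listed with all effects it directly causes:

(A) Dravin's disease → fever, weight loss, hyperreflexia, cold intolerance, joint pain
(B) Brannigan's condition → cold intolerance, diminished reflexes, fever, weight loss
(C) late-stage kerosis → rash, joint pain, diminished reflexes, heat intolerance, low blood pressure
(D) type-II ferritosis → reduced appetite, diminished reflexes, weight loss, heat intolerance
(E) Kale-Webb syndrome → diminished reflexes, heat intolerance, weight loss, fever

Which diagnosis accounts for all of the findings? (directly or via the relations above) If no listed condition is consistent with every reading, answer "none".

none

Per-candidate check:
(A) Dravin's disease — diminished reflexes -; joint pain +; fever +; rash -; heat intolerance -
(B) Brannigan's condition — fails on joint pain, rash, heat intolerance (predicts cold intolerance, not heat intolerance)
(C) late-stage kerosis — does not account for fever
(D) type-II ferritosis — diminished reflexes +; joint pain -; fever -; rash -; heat intolerance +
(E) Kale-Webb syndrome — diminished reflexes +; joint pain -; fever +; rash -; heat intolerance +
Every candidate fails on at least one observation.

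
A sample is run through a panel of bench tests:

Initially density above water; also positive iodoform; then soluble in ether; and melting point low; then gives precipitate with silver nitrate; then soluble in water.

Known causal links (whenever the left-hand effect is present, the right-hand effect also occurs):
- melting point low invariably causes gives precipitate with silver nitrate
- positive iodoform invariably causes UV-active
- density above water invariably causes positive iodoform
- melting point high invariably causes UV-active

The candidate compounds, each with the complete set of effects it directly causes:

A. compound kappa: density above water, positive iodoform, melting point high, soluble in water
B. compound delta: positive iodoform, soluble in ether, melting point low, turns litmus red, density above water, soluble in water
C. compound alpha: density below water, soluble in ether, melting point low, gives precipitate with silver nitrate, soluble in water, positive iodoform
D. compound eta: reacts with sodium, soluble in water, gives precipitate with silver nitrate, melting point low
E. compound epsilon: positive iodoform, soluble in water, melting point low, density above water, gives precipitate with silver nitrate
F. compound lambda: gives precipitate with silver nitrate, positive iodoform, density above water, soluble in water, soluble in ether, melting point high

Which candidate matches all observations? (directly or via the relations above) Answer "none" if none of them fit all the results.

B

Per-candidate check:
(A) compound kappa — density above water +; positive iodoform +; soluble in ether -; melting point low -; gives precipitate with silver nitrate -; soluble in water +
(B) compound delta — accounts for every observation (gives precipitate with silver nitrate via melting point low → gives precipitate with silver nitrate)
(C) compound alpha — fails on density above water (predicts density below water, not density above water)
(D) compound eta — density above water -; positive iodoform -; soluble in ether -; melting point low +; gives precipitate with silver nitrate +; soluble in water +
(E) compound epsilon — does not account for soluble in ether
(F) compound lambda — fails on melting point low (predicts melting point high, not melting point low)
Only (B) is consistent with every observation.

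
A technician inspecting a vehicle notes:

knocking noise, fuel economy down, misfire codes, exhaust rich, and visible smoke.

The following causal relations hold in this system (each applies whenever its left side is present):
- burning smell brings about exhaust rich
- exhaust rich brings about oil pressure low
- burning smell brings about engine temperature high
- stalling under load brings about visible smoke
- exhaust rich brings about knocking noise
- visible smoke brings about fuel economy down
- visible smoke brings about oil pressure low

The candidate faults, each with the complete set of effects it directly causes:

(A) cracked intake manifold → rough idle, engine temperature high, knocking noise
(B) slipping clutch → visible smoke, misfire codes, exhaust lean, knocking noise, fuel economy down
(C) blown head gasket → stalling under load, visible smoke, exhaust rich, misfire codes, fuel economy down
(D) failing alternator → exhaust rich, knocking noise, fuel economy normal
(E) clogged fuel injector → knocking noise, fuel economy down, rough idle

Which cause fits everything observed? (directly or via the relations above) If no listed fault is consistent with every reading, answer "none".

C

Per-candidate check:
(A) cracked intake manifold — knocking noise yes; fuel economy down NO; misfire codes NO; exhaust rich NO; visible smoke NO
(B) slipping clutch — fails on exhaust rich (predicts exhaust lean, not exhaust rich)
(C) blown head gasket — accounts for every observation (knocking noise by exhaust rich → knocking noise)
(D) failing alternator — knocking noise yes; fuel economy down NO; misfire codes NO; exhaust rich yes; visible smoke NO
(E) clogged fuel injector — does not account for misfire codes, exhaust rich, visible smoke
(C) is the only candidate with no mismatches.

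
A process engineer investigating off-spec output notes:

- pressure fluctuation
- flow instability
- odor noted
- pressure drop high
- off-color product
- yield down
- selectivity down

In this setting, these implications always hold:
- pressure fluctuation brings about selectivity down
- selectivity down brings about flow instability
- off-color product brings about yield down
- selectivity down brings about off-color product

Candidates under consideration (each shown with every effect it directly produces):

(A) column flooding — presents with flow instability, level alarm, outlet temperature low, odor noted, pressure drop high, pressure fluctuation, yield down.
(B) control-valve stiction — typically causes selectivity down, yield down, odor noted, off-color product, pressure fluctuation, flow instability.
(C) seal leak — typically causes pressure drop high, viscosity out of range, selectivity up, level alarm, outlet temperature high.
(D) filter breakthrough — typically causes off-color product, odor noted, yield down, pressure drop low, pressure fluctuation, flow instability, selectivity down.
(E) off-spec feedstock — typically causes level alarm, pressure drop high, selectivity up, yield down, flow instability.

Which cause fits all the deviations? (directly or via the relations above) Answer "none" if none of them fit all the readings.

Checking each candidate against the observations:
(A) column flooding — accounts for every observation (off-color product via pressure fluctuation → selectivity down → off-color product)
(B) control-valve stiction — pressure fluctuation +; flow instability +; odor noted +; pressure drop high -; off-color product +; yield down +; selectivity down +
(C) seal leak — fails on pressure fluctuation, flow instability, odor noted, off-color product, yield down, selectivity down (predicts selectivity up, not selectivity down)
(D) filter breakthrough — pressure fluctuation +; flow instability +; odor noted +; pressure drop high -; off-color product +; yield down +; selectivity down +
(E) off-spec feedstock — pressure fluctuation -; flow instability +; odor noted -; pressure drop high +; off-color product -; yield down +; selectivity down -
(A) is the only candidate with no mismatches.

A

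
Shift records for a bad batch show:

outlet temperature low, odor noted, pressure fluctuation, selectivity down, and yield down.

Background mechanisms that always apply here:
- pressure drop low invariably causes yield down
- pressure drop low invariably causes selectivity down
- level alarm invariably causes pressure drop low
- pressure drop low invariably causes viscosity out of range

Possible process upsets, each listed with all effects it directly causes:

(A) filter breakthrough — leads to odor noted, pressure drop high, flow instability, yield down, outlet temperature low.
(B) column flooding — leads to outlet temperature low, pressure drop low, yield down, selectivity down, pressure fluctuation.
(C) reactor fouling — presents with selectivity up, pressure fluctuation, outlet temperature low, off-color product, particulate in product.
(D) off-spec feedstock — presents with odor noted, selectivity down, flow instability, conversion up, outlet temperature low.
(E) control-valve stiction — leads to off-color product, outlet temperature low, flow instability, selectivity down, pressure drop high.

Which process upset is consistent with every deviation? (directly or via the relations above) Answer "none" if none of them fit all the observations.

none

Checking each candidate against the observations:
(A) filter breakthrough — does not account for pressure fluctuation, selectivity down
(B) column flooding — outlet temperature low yes; odor noted NO; pressure fluctuation yes; selectivity down yes; yield down yes
(C) reactor fouling — outlet temperature low yes; odor noted NO; pressure fluctuation yes; selectivity down NO; yield down NO
(D) off-spec feedstock — does not account for pressure fluctuation, yield down
(E) control-valve stiction — does not account for odor noted, pressure fluctuation, yield down
Every candidate fails on at least one observation.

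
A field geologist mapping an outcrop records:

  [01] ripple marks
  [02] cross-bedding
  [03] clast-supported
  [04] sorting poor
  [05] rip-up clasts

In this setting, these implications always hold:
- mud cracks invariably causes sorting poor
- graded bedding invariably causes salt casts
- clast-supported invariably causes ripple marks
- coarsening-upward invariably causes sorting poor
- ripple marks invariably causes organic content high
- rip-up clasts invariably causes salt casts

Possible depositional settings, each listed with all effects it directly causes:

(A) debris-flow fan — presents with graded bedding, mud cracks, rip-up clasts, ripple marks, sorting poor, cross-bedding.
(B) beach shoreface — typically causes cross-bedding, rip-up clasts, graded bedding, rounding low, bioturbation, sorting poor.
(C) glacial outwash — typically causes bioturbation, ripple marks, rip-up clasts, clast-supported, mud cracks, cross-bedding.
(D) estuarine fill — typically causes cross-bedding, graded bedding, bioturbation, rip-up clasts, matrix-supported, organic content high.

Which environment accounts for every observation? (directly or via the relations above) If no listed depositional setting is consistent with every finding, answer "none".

Per-candidate check:
(A) debris-flow fan — does not account for clast-supported
(B) beach shoreface — ripple marks NO; cross-bedding yes; clast-supported NO; sorting poor yes; rip-up clasts yes
(C) glacial outwash — accounts for every observation (sorting poor by mud cracks → sorting poor)
(D) estuarine fill — fails on ripple marks, clast-supported, sorting poor (predicts matrix-supported, not clast-supported)
Only (C) is consistent with every observation.

C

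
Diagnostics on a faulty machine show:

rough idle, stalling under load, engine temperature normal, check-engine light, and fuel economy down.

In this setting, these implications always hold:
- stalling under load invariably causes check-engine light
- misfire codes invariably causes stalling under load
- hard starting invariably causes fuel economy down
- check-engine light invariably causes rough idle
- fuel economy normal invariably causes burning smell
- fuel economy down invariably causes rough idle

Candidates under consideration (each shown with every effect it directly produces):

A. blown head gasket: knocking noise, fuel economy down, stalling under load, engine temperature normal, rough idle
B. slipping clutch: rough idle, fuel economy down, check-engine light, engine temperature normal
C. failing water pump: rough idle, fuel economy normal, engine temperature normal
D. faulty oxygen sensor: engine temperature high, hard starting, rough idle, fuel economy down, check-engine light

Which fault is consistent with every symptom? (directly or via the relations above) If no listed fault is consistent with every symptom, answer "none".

A

Per-candidate check:
(A) blown head gasket — accounts for every observation (check-engine light through stalling under load → check-engine light)
(B) slipping clutch — rough idle ✓; stalling under load ✗; engine temperature normal ✓; check-engine light ✓; fuel economy down ✓
(C) failing water pump — fails on stalling under load, check-engine light, fuel economy down (predicts fuel economy normal, not fuel economy down)
(D) faulty oxygen sensor — rough idle ✓; stalling under load ✗; engine temperature normal ✗; check-engine light ✓; fuel economy down ✓
Only (A) is consistent with every observation.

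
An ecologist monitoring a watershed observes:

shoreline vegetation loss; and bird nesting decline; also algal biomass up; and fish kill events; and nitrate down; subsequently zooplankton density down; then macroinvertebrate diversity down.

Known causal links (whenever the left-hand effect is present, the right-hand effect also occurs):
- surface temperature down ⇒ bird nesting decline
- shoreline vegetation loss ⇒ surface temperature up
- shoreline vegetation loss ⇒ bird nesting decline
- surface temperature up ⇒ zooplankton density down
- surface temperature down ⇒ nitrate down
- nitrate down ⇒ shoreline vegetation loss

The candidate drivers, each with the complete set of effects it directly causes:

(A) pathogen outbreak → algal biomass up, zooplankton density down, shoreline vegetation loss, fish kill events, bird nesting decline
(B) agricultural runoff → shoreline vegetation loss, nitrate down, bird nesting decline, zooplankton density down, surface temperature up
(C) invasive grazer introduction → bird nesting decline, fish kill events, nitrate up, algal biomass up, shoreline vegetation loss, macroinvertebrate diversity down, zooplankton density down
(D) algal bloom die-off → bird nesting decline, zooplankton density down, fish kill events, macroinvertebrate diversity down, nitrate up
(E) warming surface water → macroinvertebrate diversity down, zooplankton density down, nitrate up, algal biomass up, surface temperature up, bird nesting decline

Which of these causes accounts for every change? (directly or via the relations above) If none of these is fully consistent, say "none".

Per-candidate check:
(A) pathogen outbreak — does not account for nitrate down, macroinvertebrate diversity down
(B) agricultural runoff — does not account for algal biomass up, fish kill events, macroinvertebrate diversity down
(C) invasive grazer introduction — shoreline vegetation loss ✓; bird nesting decline ✓; algal biomass up ✓; fish kill events ✓; nitrate down ✗; zooplankton density down ✓; macroinvertebrate diversity down ✓
(D) algal bloom die-off — shoreline vegetation loss ✗; bird nesting decline ✓; algal biomass up ✗; fish kill events ✓; nitrate down ✗; zooplankton density down ✓; macroinvertebrate diversity down ✓
(E) warming surface water — shoreline vegetation loss ✗; bird nesting decline ✓; algal biomass up ✓; fish kill events ✗; nitrate down ✗; zooplankton density down ✓; macroinvertebrate diversity down ✓
No candidate is consistent with all observations.

none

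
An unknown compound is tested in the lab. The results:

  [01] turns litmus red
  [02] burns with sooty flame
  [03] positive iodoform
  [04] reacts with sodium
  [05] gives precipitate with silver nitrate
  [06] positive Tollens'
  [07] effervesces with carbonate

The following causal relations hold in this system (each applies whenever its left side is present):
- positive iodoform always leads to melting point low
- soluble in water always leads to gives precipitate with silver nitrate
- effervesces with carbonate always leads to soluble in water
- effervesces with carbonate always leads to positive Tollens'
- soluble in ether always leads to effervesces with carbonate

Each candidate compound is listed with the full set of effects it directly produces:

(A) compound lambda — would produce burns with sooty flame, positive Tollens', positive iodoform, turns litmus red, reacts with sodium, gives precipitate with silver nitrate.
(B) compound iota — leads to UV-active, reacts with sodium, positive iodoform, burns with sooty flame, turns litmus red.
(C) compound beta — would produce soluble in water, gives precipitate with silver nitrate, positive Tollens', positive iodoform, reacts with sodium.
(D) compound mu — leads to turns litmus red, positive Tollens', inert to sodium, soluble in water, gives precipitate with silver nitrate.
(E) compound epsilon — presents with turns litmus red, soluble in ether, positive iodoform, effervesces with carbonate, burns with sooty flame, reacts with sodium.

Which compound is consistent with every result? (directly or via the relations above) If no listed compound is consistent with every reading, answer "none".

E

For each candidate, compare predicted effects to what was observed:
(A) compound lambda — does not account for effervesces with carbonate
(B) compound iota — does not account for gives precipitate with silver nitrate, positive Tollens', effervesces with carbonate
(C) compound beta — does not account for turns litmus red, burns with sooty flame, effervesces with carbonate
(D) compound mu — turns litmus red +; burns with sooty flame -; positive iodoform -; reacts with sodium -; gives precipitate with silver nitrate +; positive Tollens' +; effervesces with carbonate -
(E) compound epsilon — turns litmus red +; burns with sooty flame +; positive iodoform +; reacts with sodium +; gives precipitate with silver nitrate + (through effervesces with carbonate → soluble in water → gives precipitate with silver nitrate); positive Tollens' + (through effervesces with carbonate → positive Tollens'); effervesces with carbonate +
Only (E) is consistent with every observation.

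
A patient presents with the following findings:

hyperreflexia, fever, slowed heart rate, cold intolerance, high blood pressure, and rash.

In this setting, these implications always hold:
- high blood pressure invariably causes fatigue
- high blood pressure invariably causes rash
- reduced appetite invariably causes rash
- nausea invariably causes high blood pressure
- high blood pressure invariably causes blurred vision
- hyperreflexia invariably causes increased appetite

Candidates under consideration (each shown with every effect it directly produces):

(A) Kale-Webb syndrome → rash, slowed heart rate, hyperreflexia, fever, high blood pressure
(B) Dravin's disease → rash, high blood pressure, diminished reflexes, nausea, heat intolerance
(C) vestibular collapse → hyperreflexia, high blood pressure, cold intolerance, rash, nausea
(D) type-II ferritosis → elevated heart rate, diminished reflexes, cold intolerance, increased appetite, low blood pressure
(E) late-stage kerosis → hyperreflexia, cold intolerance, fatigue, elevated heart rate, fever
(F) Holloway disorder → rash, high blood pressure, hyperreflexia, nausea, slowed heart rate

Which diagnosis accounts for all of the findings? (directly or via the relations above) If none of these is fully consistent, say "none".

none

Per-candidate check:
(A) Kale-Webb syndrome — does not account for cold intolerance
(B) Dravin's disease — fails on hyperreflexia, fever, slowed heart rate, cold intolerance (predicts diminished reflexes, not hyperreflexia; predicts heat intolerance, not cold intolerance)
(C) vestibular collapse — does not account for fever, slowed heart rate
(D) type-II ferritosis — hyperreflexia -; fever -; slowed heart rate -; cold intolerance +; high blood pressure -; rash -
(E) late-stage kerosis — fails on slowed heart rate, high blood pressure, rash (predicts elevated heart rate, not slowed heart rate)
(F) Holloway disorder — hyperreflexia +; fever -; slowed heart rate +; cold intolerance -; high blood pressure +; rash +
No candidate is consistent with all observations.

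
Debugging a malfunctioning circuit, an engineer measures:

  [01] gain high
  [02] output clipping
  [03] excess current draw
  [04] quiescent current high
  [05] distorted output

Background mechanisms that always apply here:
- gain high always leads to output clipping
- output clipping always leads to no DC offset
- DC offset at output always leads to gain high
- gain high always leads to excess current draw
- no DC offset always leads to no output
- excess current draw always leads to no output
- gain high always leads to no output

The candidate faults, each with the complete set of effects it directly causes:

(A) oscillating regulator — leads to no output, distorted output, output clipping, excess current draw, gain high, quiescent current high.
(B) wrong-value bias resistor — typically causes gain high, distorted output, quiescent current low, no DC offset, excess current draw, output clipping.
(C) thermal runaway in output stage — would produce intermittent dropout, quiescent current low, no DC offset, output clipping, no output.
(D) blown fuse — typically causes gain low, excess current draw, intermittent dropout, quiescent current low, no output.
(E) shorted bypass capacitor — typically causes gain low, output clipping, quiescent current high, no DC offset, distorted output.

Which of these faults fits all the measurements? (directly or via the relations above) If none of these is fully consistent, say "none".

For each candidate, compare predicted effects to what was observed:
(A) oscillating regulator — gain high +; output clipping +; excess current draw +; quiescent current high +; distorted output +
(B) wrong-value bias resistor — fails on quiescent current high (predicts quiescent current low, not quiescent current high)
(C) thermal runaway in output stage — gain high -; output clipping +; excess current draw -; quiescent current high -; distorted output -
(D) blown fuse — gain high -; output clipping -; excess current draw +; quiescent current high -; distorted output -
(E) shorted bypass capacitor — fails on gain high, excess current draw (predicts gain low, not gain high)
(A) is the only candidate with no mismatches.

A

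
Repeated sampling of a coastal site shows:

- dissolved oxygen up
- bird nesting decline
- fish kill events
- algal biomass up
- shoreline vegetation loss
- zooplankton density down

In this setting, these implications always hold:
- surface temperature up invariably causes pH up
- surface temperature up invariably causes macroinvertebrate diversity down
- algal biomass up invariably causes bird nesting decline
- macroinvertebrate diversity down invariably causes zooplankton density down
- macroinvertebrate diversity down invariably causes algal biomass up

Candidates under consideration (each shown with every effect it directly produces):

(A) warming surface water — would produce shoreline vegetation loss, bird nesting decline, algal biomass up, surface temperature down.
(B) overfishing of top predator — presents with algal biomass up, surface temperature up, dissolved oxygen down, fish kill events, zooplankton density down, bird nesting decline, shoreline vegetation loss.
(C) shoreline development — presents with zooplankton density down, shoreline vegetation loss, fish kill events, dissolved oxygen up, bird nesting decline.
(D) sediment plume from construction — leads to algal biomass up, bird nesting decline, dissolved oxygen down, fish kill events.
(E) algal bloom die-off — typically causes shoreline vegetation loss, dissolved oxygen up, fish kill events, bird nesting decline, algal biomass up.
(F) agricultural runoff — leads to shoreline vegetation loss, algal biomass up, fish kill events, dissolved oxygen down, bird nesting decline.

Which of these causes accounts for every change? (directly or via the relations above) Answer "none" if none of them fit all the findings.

Testing each hypothesis:
(A) warming surface water — does not account for dissolved oxygen up, fish kill events, zooplankton density down
(B) overfishing of top predator — fails on dissolved oxygen up (predicts dissolved oxygen down, not dissolved oxygen up)
(C) shoreline development — dissolved oxygen up ✓; bird nesting decline ✓; fish kill events ✓; algal biomass up ✗; shoreline vegetation loss ✓; zooplankton density down ✓
(D) sediment plume from construction — fails on dissolved oxygen up, shoreline vegetation loss, zooplankton density down (predicts dissolved oxygen down, not dissolved oxygen up)
(E) algal bloom die-off — dissolved oxygen up ✓; bird nesting decline ✓; fish kill events ✓; algal biomass up ✓; shoreline vegetation loss ✓; zooplankton density down ✗
(F) agricultural runoff — fails on dissolved oxygen up, zooplankton density down (predicts dissolved oxygen down, not dissolved oxygen up)
No candidate is consistent with all observations.

none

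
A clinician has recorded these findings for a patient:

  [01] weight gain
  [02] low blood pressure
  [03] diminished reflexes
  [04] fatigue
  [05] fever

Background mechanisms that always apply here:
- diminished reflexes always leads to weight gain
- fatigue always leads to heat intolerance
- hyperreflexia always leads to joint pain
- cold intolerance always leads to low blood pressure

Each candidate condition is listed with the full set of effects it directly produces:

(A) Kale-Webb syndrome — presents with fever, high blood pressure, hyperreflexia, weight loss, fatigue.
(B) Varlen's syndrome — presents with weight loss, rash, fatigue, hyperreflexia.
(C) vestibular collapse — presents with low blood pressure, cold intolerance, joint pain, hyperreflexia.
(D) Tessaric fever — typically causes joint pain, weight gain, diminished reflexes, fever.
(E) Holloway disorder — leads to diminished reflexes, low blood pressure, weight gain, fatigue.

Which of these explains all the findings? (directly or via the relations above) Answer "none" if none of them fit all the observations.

For each candidate, compare predicted effects to what was observed:
(A) Kale-Webb syndrome — fails on weight gain, low blood pressure, diminished reflexes (predicts weight loss, not weight gain; predicts high blood pressure, not low blood pressure; predicts hyperreflexia, not diminished reflexes)
(B) Varlen's syndrome — weight gain NO; low blood pressure NO; diminished reflexes NO; fatigue yes; fever NO
(C) vestibular collapse — fails on weight gain, diminished reflexes, fatigue, fever (predicts hyperreflexia, not diminished reflexes)
(D) Tessaric fever — weight gain yes; low blood pressure NO; diminished reflexes yes; fatigue NO; fever yes
(E) Holloway disorder — does not account for fever
No candidate is consistent with all observations.

none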